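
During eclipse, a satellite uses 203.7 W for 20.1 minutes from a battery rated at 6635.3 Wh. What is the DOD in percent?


E_used = P * t / 60 = 203.7 * 20.1 / 60 = 68.2395 Wh
DOD = E_used / E_total * 100 = 68.2395 / 6635.3 * 100
DOD = 1.0284 %

1.0284 %


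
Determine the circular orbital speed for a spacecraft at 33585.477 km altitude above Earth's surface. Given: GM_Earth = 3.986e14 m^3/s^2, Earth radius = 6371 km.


r = R_E + alt = 6371.0 + 33585.477 = 39956.4770 km = 3.9956477e+07 m
v = sqrt(mu/r) = sqrt(3.986e14 / 3.9956477e+07) = 3158.4576 m/s = 3.1585 km/s

3.1585 km/s


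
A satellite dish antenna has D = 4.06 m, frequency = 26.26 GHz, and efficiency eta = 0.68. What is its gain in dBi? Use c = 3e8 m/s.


lambda = c/f = 3e8 / 2.626e+10 = 0.01142422 m
G = eta*(pi*D/lambda)^2 = 0.68*(pi*4.06/0.01142422)^2
G = 847632.6155 (linear)
G = 10*log10(847632.6155) = 59.2821 dBi

59.2821 dBi


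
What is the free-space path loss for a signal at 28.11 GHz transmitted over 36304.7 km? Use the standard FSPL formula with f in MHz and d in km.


f = 28.11 GHz = 28110.0000 MHz
d = 36304.7 km
FSPL = 32.44 + 20*log10(28110.0000) + 20*log10(36304.7)
FSPL = 32.44 + 88.9772 + 91.1993
FSPL = 212.6165 dB

212.6165 dB


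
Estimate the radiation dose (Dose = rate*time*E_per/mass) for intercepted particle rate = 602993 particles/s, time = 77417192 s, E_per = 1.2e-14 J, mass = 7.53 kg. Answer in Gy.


Total energy deposited = rate * time * E_per
  = 602993 * 77417192 * 1.2e-14 = 0.5601843 J
Dose = E_total / mass = 0.5601843 / 7.53
Dose = 0.07439367 Gy

0.0744 Gy


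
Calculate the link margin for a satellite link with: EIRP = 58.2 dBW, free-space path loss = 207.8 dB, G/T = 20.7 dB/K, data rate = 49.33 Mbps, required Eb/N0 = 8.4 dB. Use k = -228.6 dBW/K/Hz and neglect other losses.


C/N0 = EIRP - FSPL + G/T - k = 58.2 - 207.8 + 20.7 - (-228.6)
C/N0 = 99.7000 dB-Hz
R_b = 49.33 Mbps = 4.933e+07 bps -> 10*log10(R_b) = 76.9311 dB-Hz
Eb/N0 = C/N0 - 10*log10(R_b) = 99.7000 - 76.9311 = 22.7689 dB
Margin = Eb/N0 - Eb/N0_req = 22.7689 - 8.4 = 14.3689 dB (link closes)

14.3689 dB


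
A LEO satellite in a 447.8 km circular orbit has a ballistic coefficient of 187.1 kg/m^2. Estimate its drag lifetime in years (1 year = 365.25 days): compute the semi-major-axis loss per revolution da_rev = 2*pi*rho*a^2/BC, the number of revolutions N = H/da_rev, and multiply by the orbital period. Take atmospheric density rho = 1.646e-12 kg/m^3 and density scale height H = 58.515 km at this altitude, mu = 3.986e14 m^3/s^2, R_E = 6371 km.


a = R_E + alt = 6818.8000 km = 6.8188e+06 m
da_rev = 2*pi*rho*a^2/BC = 2*pi*1.646e-12*(6.8188e+06)^2/187.1 = 2.570111 m per revolution
N = H/da_rev = 58515.0000 m / 2.570111 m = 22767.5025 revolutions
P = 2*pi*sqrt(a^3/mu) = 5603.6777 s
lifetime = N*P = 22767.5025 * 5603.6777 = 1.2758175e+08 s = 1476.6406 days
years = 1476.6406 / 365.25 = 4.0428 years

4.0428 years


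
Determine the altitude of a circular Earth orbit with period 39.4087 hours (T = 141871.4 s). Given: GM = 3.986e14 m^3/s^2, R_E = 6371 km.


T = 141871.4 s
r = (mu*T^2/(4*pi^2))^(1/3) = (3.986e14 * 141871.4^2 / (4*pi^2))^(1/3)
r = 5.8792567e+07 m = 58792.5669 km
alt = r - R_E = 58792.5669 - 6371 = 52421.5669 km

52421.5669 km


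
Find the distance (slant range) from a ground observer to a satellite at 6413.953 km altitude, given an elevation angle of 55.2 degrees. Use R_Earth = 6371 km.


h = 6413.953 km, el = 55.2 deg
d = -R_E*sin(el) + sqrt((R_E*sin(el))^2 + 2*R_E*h + h^2)
d = -6371.0000*sin(0.9634217) + sqrt((6371.0000*0.8211492)^2 + 2*6371.0000*6413.953 + 6413.953^2)
d = 7025.4731 km

7025.4731 km


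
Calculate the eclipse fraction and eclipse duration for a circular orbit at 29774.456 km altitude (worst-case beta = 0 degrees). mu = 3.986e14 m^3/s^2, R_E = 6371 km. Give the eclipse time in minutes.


r = 36145.4560 km
T = 1139.8312 min
Eclipse fraction = arcsin(R_E/r)/pi = arcsin(6371.0000/36145.4560)/pi
= arcsin(0.1762601)/pi = 0.05639997
Eclipse duration = 0.05639997 * 1139.8312 = 64.2864 min

64.2864 minutes


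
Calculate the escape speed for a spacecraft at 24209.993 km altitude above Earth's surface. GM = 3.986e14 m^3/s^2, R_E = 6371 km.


r = 6371.0 + 24209.993 = 30580.9930 km = 3.0580993e+07 m
v_esc = sqrt(2*mu/r) = sqrt(2*3.986e14 / 3.0580993e+07)
v_esc = 5105.7301 m/s = 5.1057 km/s

5.1057 km/s


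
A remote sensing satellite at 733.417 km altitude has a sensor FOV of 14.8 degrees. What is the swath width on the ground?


FOV = 14.8 deg = 0.2583087 rad
swath = 2 * alt * tan(FOV/2) = 2 * 733.417 * tan(0.1291544)
swath = 2 * 733.417 * 0.1298773
swath = 190.5085 km

190.5085 km


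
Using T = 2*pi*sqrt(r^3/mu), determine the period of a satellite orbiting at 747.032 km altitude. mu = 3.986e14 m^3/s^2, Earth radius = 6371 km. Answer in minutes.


r = 7118.0320 km = 7.118032e+06 m
T = 2*pi*sqrt(r^3/mu) = 2*pi*sqrt(3.6064491e+20 / 3.986e14)
T = 5976.5578 s = 99.6093 min

99.6093 minutes


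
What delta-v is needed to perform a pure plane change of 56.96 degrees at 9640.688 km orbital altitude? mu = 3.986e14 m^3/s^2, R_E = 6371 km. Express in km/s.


r = 16011.6880 km = 1.6011688e+07 m
V = sqrt(mu/r) = 4989.4203 m/s
di = 56.96 deg = 0.9941395 rad
dV = 2*V*sin(di/2) = 2*4989.4203*sin(0.4970698)
dV = 4758.4297 m/s = 4.7584 km/s

4.7584 km/s


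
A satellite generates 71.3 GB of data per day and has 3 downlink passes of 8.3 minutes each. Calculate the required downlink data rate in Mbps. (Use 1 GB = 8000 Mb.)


total contact time = 3 * 8.3 * 60 = 1494.0000 s
data = 71.3 GB = 570400.0000 Mb
rate = 570400.0000 / 1494.0000 = 381.7938 Mbps

381.7938 Mbps


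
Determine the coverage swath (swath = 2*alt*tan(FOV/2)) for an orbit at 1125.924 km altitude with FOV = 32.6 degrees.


FOV = 32.6 deg = 0.5689773 rad
swath = 2 * alt * tan(FOV/2) = 2 * 1125.924 * tan(0.2844887)
swath = 2 * 1125.924 * 0.2924205
swath = 658.4864 km

658.4864 km


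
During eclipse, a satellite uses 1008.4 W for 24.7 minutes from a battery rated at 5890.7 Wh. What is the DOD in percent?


E_used = P * t / 60 = 1008.4 * 24.7 / 60 = 415.1247 Wh
DOD = E_used / E_total * 100 = 415.1247 / 5890.7 * 100
DOD = 7.0471 %

7.0471 %


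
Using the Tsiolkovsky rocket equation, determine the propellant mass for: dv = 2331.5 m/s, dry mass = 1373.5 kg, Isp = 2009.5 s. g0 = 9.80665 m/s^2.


ve = Isp * g0 = 2009.5 * 9.80665 = 19706.463175 m/s
mass ratio = exp(dv/ve) = exp(2331.5/19706.463175) = 1.12559461
m_prop = m_dry * (mr - 1) = 1373.5 * (1.12559461 - 1)
m_prop = 172.5042 kg

172.5042 kg


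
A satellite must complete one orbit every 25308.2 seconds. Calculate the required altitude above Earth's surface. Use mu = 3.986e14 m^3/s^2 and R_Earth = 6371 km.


T = 25308.2 s
r = (mu*T^2/(4*pi^2))^(1/3) = (3.986e14 * 25308.2^2 / (4*pi^2))^(1/3)
r = 1.863088e+07 m = 18630.8795 km
alt = r - R_E = 18630.8795 - 6371 = 12259.8795 km

12259.8795 km


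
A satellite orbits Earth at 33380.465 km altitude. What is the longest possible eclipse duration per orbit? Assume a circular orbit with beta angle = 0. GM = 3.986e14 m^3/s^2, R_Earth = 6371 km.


r = 39751.4650 km
T = 1314.5880 min
Eclipse fraction = arcsin(R_E/r)/pi = arcsin(6371.0000/39751.4650)/pi
= arcsin(0.1602708)/pi = 0.05123676
Eclipse duration = 0.05123676 * 1314.5880 = 67.3552 min

67.3552 minutes


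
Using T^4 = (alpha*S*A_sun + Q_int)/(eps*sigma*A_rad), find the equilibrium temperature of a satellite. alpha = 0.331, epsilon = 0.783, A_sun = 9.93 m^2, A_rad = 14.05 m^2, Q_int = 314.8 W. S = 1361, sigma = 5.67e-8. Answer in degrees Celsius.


Numerator = alpha*S*A_sun + Q_int = 0.331*1361*9.93 + 314.8 = 4788.1756 W
Denominator = eps*sigma*A_rad = 0.783*5.67e-8*14.05 = 6.2376521e-07 W/K^4
T^4 = 7.6762468e+09 K^4
T = 295.9969 K = 22.8469 C

22.8469 degrees Celsius


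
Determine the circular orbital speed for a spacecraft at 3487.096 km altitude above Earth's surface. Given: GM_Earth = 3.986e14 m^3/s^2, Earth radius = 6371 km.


r = R_E + alt = 6371.0 + 3487.096 = 9858.0960 km = 9.858096e+06 m
v = sqrt(mu/r) = sqrt(3.986e14 / 9.858096e+06) = 6358.7555 m/s = 6.3588 km/s

6.3588 km/s


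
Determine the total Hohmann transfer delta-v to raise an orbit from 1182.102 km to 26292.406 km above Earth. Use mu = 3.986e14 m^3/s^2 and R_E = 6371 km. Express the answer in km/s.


r1 = 7553.1020 km = 7.553102e+06 m
r2 = 32663.4060 km = 3.2663406e+07 m
dv1 = sqrt(mu/r1)*(sqrt(2*r2/(r1+r2)) - 1) = 1994.1855 m/s
dv2 = sqrt(mu/r2)*(1 - sqrt(2*r1/(r1+r2))) = 1352.3324 m/s
total dv = |dv1| + |dv2| = 1994.1855 + 1352.3324 = 3346.5179 m/s = 3.3465 km/s

3.3465 km/s


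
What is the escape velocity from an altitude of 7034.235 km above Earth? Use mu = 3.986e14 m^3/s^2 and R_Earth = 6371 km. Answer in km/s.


r = 6371.0 + 7034.235 = 13405.2350 km = 1.3405235e+07 m
v_esc = sqrt(2*mu/r) = sqrt(2*3.986e14 / 1.3405235e+07)
v_esc = 7711.6343 m/s = 7.7116 km/s

7.7116 km/s


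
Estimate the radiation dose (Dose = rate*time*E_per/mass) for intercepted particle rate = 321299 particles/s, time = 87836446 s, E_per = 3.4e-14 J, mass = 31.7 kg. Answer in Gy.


Total energy deposited = rate * time * E_per
  = 321299 * 87836446 * 3.4e-14 = 0.9595399 J
Dose = E_total / mass = 0.9595399 / 31.7
Dose = 0.0302694 Gy

0.0303 Gy


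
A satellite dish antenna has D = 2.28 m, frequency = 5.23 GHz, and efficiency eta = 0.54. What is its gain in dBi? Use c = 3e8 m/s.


lambda = c/f = 3e8 / 5.23e+09 = 0.05736138 m
G = eta*(pi*D/lambda)^2 = 0.54*(pi*2.28/0.05736138)^2
G = 8420.2322 (linear)
G = 10*log10(8420.2322) = 39.2532 dBi

39.2532 dBi


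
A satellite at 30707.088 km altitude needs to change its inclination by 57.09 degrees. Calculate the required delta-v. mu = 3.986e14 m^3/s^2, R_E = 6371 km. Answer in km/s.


r = 37078.0880 km = 3.7078088e+07 m
V = sqrt(mu/r) = 3278.7627 m/s
di = 57.09 deg = 0.9964085 rad
dV = 2*V*sin(di/2) = 2*3278.7627*sin(0.4982042)
dV = 3133.5058 m/s = 3.1335 km/s

3.1335 km/s


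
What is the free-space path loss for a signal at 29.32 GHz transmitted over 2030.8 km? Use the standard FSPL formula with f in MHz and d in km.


f = 29.32 GHz = 29320.0000 MHz
d = 2030.8 km
FSPL = 32.44 + 20*log10(29320.0000) + 20*log10(2030.8)
FSPL = 32.44 + 89.3433 + 66.1533
FSPL = 187.9366 dB

187.9366 dB


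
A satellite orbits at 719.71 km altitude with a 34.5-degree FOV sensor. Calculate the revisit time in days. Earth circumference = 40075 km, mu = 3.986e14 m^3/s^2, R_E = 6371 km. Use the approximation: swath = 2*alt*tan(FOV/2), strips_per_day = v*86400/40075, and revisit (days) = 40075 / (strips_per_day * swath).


swath = 2*719.71*tan(0.3010693) = 446.9518 km
v = sqrt(mu/r) = 7497.6262 m/s = 7.4976 km/s
strips/day = v*86400/40075 = 7.4976*86400/40075 = 16.1646
coverage/day = strips * swath = 16.1646 * 446.9518 = 7224.7808 km
revisit = 40075 / 7224.7808 = 5.5469 days

5.5469 days


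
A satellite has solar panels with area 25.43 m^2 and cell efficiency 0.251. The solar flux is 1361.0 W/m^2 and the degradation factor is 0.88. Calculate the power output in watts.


P = area * eta * S * degradation
P = 25.43 * 0.251 * 1361.0 * 0.88
P = 7644.7076 W

7644.7076 W


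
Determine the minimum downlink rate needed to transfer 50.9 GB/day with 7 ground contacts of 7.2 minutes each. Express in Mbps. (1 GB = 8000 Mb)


total contact time = 7 * 7.2 * 60 = 3024.0000 s
data = 50.9 GB = 407200.0000 Mb
rate = 407200.0000 / 3024.0000 = 134.6561 Mbps

134.6561 Mbps


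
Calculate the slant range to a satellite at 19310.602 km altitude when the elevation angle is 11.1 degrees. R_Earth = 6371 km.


h = 19310.602 km, el = 11.1 deg
d = -R_E*sin(el) + sqrt((R_E*sin(el))^2 + 2*R_E*h + h^2)
d = -6371.0000*sin(0.1937315) + sqrt((6371.0000*0.192522)^2 + 2*6371.0000*19310.602 + 19310.602^2)
d = 23682.4667 km

23682.4667 km


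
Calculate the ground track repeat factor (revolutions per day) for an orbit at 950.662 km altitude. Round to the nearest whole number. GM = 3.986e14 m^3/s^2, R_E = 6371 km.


r = 7.321662e+06 m
T = 2*pi*sqrt(r^3/mu) = 6234.8461 s = 103.9141 min
revs/day = 1440 / 103.9141 = 13.8576
Rounded: 14 revolutions per day

14 revolutions per day


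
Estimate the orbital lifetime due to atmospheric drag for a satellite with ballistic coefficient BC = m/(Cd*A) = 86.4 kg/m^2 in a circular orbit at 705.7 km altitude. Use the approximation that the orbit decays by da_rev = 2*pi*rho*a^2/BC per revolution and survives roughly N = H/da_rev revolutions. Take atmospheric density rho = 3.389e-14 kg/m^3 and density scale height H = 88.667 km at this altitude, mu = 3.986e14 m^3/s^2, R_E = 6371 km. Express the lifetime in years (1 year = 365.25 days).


a = R_E + alt = 7076.7000 km = 7.0767e+06 m
da_rev = 2*pi*rho*a^2/BC = 2*pi*3.389e-14*(7.0767e+06)^2/86.4 = 0.1234239 m per revolution
N = H/da_rev = 88667.0000 m / 0.1234239 m = 718394.0880 revolutions
P = 2*pi*sqrt(a^3/mu) = 5924.5777 s
lifetime = N*P = 718394.0880 * 5924.5777 = 4.2561816e+09 s = 49261.3610 days
years = 49261.3610 / 365.25 = 134.8703 years

134.8703 years


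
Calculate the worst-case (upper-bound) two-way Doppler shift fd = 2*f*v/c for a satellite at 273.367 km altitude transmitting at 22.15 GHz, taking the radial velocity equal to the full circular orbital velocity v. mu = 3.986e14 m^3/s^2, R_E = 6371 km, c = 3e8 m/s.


r = 6.644367e+06 m
v = sqrt(mu/r) = 7745.3641 m/s (worst-case radial velocity)
f = 22.15 GHz = 2.215e+10 Hz
fd = 2*f*v/c = 2*2.215e+10*7745.3641/3.0e+08
fd = 1.1437321e+06 Hz

1.1437e+06 Hz


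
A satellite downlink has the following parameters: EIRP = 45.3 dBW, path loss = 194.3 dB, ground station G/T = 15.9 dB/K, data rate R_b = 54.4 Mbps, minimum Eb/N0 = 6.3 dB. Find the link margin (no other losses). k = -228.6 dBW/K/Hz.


C/N0 = EIRP - FSPL + G/T - k = 45.3 - 194.3 + 15.9 - (-228.6)
C/N0 = 95.5000 dB-Hz
R_b = 54.4 Mbps = 5.44e+07 bps -> 10*log10(R_b) = 77.3560 dB-Hz
Eb/N0 = C/N0 - 10*log10(R_b) = 95.5000 - 77.3560 = 18.1440 dB
Margin = Eb/N0 - Eb/N0_req = 18.1440 - 6.3 = 11.8440 dB (link closes)

11.8440 dB


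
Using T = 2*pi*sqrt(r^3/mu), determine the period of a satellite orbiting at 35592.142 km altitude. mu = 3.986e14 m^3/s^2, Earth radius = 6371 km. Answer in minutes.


r = 41963.1420 km = 4.1963142e+07 m
T = 2*pi*sqrt(r^3/mu) = 2*pi*sqrt(7.3893119e+22 / 3.986e14)
T = 85548.6615 s = 1425.8110 min

1425.8110 minutes


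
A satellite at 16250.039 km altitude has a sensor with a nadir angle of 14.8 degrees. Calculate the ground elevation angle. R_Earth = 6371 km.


r = R_E + alt = 22621.0390 km
Law of sines in the satellite / Earth-center / ground-point triangle:
  sin(nadir)/R_E = sin(90 + el)/r  =>  cos(el) = (r/R_E)*sin(nadir)
cos(el) = (22621.0390 / 6371.0000) * sin(14.8 deg) = 0.9069924
el = arccos(0.9069924) = 24.9070 deg
(Earth-central angle = 90 - nadir - el = 50.2930 deg)

24.9070 degrees


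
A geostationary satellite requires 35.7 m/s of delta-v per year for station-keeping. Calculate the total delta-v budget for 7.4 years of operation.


dV = rate * years = 35.7 * 7.4
dV = 264.1800 m/s

264.1800 m/s


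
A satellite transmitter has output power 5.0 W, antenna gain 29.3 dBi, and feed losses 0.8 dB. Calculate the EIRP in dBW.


Pt = 5.0 W = 6.9897 dBW
EIRP = Pt_dBW + Gt - losses = 6.9897 + 29.3 - 0.8 = 35.4897 dBW

35.4897 dBW


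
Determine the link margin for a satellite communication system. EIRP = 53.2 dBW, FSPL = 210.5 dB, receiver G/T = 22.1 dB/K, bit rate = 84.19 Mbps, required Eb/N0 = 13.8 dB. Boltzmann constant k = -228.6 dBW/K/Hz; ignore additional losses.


C/N0 = EIRP - FSPL + G/T - k = 53.2 - 210.5 + 22.1 - (-228.6)
C/N0 = 93.4000 dB-Hz
R_b = 84.19 Mbps = 8.419e+07 bps -> 10*log10(R_b) = 79.2526 dB-Hz
Eb/N0 = C/N0 - 10*log10(R_b) = 93.4000 - 79.2526 = 14.1474 dB
Margin = Eb/N0 - Eb/N0_req = 14.1474 - 13.8 = 0.3473949 dB (link closes)

0.3474 dB


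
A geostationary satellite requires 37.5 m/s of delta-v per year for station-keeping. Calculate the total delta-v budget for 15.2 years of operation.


dV = rate * years = 37.5 * 15.2
dV = 570.0000 m/s

570.0000 m/s


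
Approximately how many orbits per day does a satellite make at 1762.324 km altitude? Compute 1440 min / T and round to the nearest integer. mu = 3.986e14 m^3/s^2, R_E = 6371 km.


r = 8.133324e+06 m
T = 2*pi*sqrt(r^3/mu) = 7299.8398 s = 121.6640 min
revs/day = 1440 / 121.6640 = 11.8359
Rounded: 12 revolutions per day

12 revolutions per day


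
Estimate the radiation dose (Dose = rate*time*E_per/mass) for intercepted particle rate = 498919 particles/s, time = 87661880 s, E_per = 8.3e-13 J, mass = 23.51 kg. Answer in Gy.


Total energy deposited = rate * time * E_per
  = 498919 * 87661880 * 8.3e-13 = 36.3010 J
Dose = E_total / mass = 36.3010 / 23.51
Dose = 1.5441 Gy

1.5441 Gy


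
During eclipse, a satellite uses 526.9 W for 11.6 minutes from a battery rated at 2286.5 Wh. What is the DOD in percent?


E_used = P * t / 60 = 526.9 * 11.6 / 60 = 101.8673 Wh
DOD = E_used / E_total * 100 = 101.8673 / 2286.5 * 100
DOD = 4.4552 %

4.4552 %


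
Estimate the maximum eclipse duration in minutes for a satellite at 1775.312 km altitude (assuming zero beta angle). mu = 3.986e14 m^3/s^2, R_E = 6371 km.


r = 8146.3120 km
T = 121.9555 min
Eclipse fraction = arcsin(R_E/r)/pi = arcsin(6371.0000/8146.3120)/pi
= arcsin(0.7820717)/pi = 0.2858369
Eclipse duration = 0.2858369 * 121.9555 = 34.8594 min

34.8594 minutes


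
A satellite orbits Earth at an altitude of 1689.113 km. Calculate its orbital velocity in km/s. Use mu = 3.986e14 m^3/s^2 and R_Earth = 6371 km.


r = R_E + alt = 6371.0 + 1689.113 = 8060.1130 km = 8.060113e+06 m
v = sqrt(mu/r) = sqrt(3.986e14 / 8.060113e+06) = 7032.3112 m/s = 7.0323 km/s

7.0323 km/s


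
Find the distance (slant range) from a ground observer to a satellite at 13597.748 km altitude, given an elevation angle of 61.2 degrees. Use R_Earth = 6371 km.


h = 13597.748 km, el = 61.2 deg
d = -R_E*sin(el) + sqrt((R_E*sin(el))^2 + 2*R_E*h + h^2)
d = -6371.0000*sin(1.0681) + sqrt((6371.0000*0.8763067)^2 + 2*6371.0000*13597.748 + 13597.748^2)
d = 14148.5119 km

14148.5119 km


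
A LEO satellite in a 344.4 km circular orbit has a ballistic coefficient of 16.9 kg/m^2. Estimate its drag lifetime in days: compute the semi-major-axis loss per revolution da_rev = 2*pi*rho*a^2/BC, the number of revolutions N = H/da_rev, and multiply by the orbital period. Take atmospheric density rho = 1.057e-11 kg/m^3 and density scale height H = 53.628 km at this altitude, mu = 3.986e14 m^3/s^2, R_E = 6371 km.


a = R_E + alt = 6715.4000 km = 6.7154e+06 m
da_rev = 2*pi*rho*a^2/BC = 2*pi*1.057e-11*(6.7154e+06)^2/16.9 = 177.219670 m per revolution
N = H/da_rev = 53628.0000 m / 177.219670 m = 302.6075 revolutions
P = 2*pi*sqrt(a^3/mu) = 5476.7012 s
lifetime = N*P = 302.6075 * 5476.7012 = 1.6572908e+06 s = 19.1816 days

19.1816 days


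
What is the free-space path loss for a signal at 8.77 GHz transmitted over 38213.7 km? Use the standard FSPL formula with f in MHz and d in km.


f = 8.77 GHz = 8770.0000 MHz
d = 38213.7 km
FSPL = 32.44 + 20*log10(8770.0000) + 20*log10(38213.7)
FSPL = 32.44 + 78.8600 + 91.6444
FSPL = 202.9444 dB

202.9444 dB


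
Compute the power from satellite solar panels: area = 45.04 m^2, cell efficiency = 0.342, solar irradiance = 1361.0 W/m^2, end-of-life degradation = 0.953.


P = area * eta * S * degradation
P = 45.04 * 0.342 * 1361.0 * 0.953
P = 19979.0813 W

19979.0813 W


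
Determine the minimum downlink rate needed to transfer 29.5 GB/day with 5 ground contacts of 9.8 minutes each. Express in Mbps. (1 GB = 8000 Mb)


total contact time = 5 * 9.8 * 60 = 2940.0000 s
data = 29.5 GB = 236000.0000 Mb
rate = 236000.0000 / 2940.0000 = 80.2721 Mbps

80.2721 Mbps


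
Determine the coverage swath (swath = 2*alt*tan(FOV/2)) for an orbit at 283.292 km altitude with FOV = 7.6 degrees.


FOV = 7.6 deg = 0.132645 rad
swath = 2 * alt * tan(FOV/2) = 2 * 283.292 * tan(0.06632251)
swath = 2 * 283.292 * 0.06641993
swath = 37.6325 km

37.6325 km


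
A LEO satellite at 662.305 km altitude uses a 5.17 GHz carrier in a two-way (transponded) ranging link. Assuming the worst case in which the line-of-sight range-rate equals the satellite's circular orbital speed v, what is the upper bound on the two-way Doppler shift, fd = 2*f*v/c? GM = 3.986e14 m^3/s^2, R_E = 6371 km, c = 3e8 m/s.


r = 7.033305e+06 m
v = sqrt(mu/r) = 7528.1614 m/s (worst-case radial velocity)
f = 5.17 GHz = 5.17e+09 Hz
fd = 2*f*v/c = 2*5.17e+09*7528.1614/3.0e+08
fd = 259470.6296 Hz

259470.6296 Hz


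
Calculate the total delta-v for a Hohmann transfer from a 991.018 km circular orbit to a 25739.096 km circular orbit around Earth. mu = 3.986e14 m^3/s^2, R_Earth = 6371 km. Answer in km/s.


r1 = 7362.0180 km = 7.362018e+06 m
r2 = 32110.0960 km = 3.2110096e+07 m
dv1 = sqrt(mu/r1)*(sqrt(2*r2/(r1+r2)) - 1) = 2027.3969 m/s
dv2 = sqrt(mu/r2)*(1 - sqrt(2*r1/(r1+r2))) = 1371.4153 m/s
total dv = |dv1| + |dv2| = 2027.3969 + 1371.4153 = 3398.8122 m/s = 3.3988 km/s

3.3988 km/s


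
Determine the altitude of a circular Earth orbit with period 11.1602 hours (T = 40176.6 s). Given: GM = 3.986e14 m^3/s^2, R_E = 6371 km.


T = 40176.6 s
r = (mu*T^2/(4*pi^2))^(1/3) = (3.986e14 * 40176.6^2 / (4*pi^2))^(1/3)
r = 2.5353698e+07 m = 25353.6976 km
alt = r - R_E = 25353.6976 - 6371 = 18982.6976 km

18982.6976 km


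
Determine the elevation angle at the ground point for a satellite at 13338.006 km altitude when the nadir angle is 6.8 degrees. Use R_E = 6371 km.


r = R_E + alt = 19709.0060 km
Law of sines in the satellite / Earth-center / ground-point triangle:
  sin(nadir)/R_E = sin(90 + el)/r  =>  cos(el) = (r/R_E)*sin(nadir)
cos(el) = (19709.0060 / 6371.0000) * sin(6.8 deg) = 0.3662886
el = arccos(0.3662886) = 68.5131 deg
(Earth-central angle = 90 - nadir - el = 14.6869 deg)

68.5131 degrees


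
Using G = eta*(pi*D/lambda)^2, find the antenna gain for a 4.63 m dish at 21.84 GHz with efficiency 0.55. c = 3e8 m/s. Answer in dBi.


lambda = c/f = 3e8 / 2.184e+10 = 0.01373626 m
G = eta*(pi*D/lambda)^2 = 0.55*(pi*4.63/0.01373626)^2
G = 616718.7828 (linear)
G = 10*log10(616718.7828) = 57.9009 dBi

57.9009 dBi


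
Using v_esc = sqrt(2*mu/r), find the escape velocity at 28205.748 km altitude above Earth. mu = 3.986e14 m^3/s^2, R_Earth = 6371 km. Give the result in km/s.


r = 6371.0 + 28205.748 = 34576.7480 km = 3.4576748e+07 m
v_esc = sqrt(2*mu/r) = sqrt(2*3.986e14 / 3.4576748e+07)
v_esc = 4801.6619 m/s = 4.8017 km/s

4.8017 km/s


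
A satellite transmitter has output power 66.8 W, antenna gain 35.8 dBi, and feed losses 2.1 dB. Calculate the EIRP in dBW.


Pt = 66.8 W = 18.2478 dBW
EIRP = Pt_dBW + Gt - losses = 18.2478 + 35.8 - 2.1 = 51.9478 dBW

51.9478 dBW


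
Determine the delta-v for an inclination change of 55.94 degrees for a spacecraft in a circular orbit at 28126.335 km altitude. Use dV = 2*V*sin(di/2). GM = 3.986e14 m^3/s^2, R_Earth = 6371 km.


r = 34497.3350 km = 3.4497335e+07 m
V = sqrt(mu/r) = 3399.1934 m/s
di = 55.94 deg = 0.9763372 rad
dV = 2*V*sin(di/2) = 2*3399.1934*sin(0.4881686)
dV = 3188.5059 m/s = 3.1885 km/s

3.1885 km/s


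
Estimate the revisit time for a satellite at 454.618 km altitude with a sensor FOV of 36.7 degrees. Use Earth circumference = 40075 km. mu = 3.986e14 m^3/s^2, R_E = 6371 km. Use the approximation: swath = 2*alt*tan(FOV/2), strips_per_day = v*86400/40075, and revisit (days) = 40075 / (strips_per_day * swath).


swath = 2*454.618*tan(0.3202679) = 301.5816 km
v = sqrt(mu/r) = 7641.8350 m/s = 7.6418 km/s
strips/day = v*86400/40075 = 7.6418*86400/40075 = 16.4755
coverage/day = strips * swath = 16.4755 * 301.5816 = 4968.6985 km
revisit = 40075 / 4968.6985 = 8.0655 days

8.0655 days


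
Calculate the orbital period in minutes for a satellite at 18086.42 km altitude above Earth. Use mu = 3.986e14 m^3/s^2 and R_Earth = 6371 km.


r = 24457.4200 km = 2.445742e+07 m
T = 2*pi*sqrt(r^3/mu) = 2*pi*sqrt(1.4629582e+22 / 3.986e14)
T = 38065.1183 s = 634.4186 min

634.4186 minutes


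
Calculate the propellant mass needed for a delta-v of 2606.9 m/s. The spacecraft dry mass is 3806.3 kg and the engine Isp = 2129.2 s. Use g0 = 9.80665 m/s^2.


ve = Isp * g0 = 2129.2 * 9.80665 = 20880.319180 m/s
mass ratio = exp(dv/ve) = exp(2606.9/20880.319180) = 1.13297807
m_prop = m_dry * (mr - 1) = 3806.3 * (1.13297807 - 1)
m_prop = 506.1544 kg

506.1544 kg


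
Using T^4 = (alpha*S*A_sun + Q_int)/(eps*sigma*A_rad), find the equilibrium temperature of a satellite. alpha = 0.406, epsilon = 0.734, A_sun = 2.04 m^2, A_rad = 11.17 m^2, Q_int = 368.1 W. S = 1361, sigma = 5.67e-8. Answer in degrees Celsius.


Numerator = alpha*S*A_sun + Q_int = 0.406*1361*2.04 + 368.1 = 1495.3346 W
Denominator = eps*sigma*A_rad = 0.734*5.67e-8*11.17 = 4.6487083e-07 W/K^4
T^4 = 3.216667e+09 K^4
T = 238.1505 K = -34.9995 C

-34.9995 degrees Celsius


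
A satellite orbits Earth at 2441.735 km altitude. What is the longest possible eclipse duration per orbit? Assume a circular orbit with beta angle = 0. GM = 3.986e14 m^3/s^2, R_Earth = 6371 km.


r = 8812.7350 km
T = 137.2227 min
Eclipse fraction = arcsin(R_E/r)/pi = arcsin(6371.0000/8812.7350)/pi
= arcsin(0.7229311)/pi = 0.2572056
Eclipse duration = 0.2572056 * 137.2227 = 35.2945 min

35.2945 minutes


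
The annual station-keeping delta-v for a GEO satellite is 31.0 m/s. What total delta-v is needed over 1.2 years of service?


dV = rate * years = 31.0 * 1.2
dV = 37.2000 m/s

37.2000 m/s


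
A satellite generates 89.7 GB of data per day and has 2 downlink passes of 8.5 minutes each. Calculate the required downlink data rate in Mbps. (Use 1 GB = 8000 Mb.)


total contact time = 2 * 8.5 * 60 = 1020.0000 s
data = 89.7 GB = 717600.0000 Mb
rate = 717600.0000 / 1020.0000 = 703.5294 Mbps

703.5294 Mbps


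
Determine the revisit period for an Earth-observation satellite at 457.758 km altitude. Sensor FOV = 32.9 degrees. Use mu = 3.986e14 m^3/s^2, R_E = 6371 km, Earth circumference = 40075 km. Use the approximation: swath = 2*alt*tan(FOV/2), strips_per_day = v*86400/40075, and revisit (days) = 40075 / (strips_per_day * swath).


swath = 2*457.758*tan(0.2871067) = 270.3194 km
v = sqrt(mu/r) = 7640.0779 m/s = 7.6401 km/s
strips/day = v*86400/40075 = 7.6401*86400/40075 = 16.4717
coverage/day = strips * swath = 16.4717 * 270.3194 = 4452.6153 km
revisit = 40075 / 4452.6153 = 9.0003 days

9.0003 days


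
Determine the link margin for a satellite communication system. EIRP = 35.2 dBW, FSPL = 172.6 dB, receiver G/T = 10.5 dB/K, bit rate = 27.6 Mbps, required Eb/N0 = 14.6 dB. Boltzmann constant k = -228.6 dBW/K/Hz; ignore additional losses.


C/N0 = EIRP - FSPL + G/T - k = 35.2 - 172.6 + 10.5 - (-228.6)
C/N0 = 101.7000 dB-Hz
R_b = 27.6 Mbps = 2.76e+07 bps -> 10*log10(R_b) = 74.4091 dB-Hz
Eb/N0 = C/N0 - 10*log10(R_b) = 101.7000 - 74.4091 = 27.2909 dB
Margin = Eb/N0 - Eb/N0_req = 27.2909 - 14.6 = 12.6909 dB (link closes)

12.6909 dB


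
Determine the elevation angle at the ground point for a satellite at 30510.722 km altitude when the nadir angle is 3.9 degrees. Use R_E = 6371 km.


r = R_E + alt = 36881.7220 km
Law of sines in the satellite / Earth-center / ground-point triangle:
  sin(nadir)/R_E = sin(90 + el)/r  =>  cos(el) = (r/R_E)*sin(nadir)
cos(el) = (36881.7220 / 6371.0000) * sin(3.9 deg) = 0.3937405
el = arccos(0.3937405) = 66.8126 deg
(Earth-central angle = 90 - nadir - el = 19.2874 deg)

66.8126 degrees


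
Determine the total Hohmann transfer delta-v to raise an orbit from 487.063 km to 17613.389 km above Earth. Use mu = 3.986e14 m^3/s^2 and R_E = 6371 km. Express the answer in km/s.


r1 = 6858.0630 km = 6.858063e+06 m
r2 = 23984.3890 km = 2.3984389e+07 m
dv1 = sqrt(mu/r1)*(sqrt(2*r2/(r1+r2)) - 1) = 1883.9042 m/s
dv2 = sqrt(mu/r2)*(1 - sqrt(2*r1/(r1+r2))) = 1358.0566 m/s
total dv = |dv1| + |dv2| = 1883.9042 + 1358.0566 = 3241.9608 m/s = 3.2420 km/s

3.2420 km/s


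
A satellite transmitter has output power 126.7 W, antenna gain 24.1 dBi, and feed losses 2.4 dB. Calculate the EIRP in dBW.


Pt = 126.7 W = 21.0278 dBW
EIRP = Pt_dBW + Gt - losses = 21.0278 + 24.1 - 2.4 = 42.7278 dBW

42.7278 dBW


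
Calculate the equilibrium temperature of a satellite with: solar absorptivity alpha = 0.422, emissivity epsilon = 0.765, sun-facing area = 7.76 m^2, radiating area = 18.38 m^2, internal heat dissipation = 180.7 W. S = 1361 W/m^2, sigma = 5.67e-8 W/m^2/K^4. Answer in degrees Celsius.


Numerator = alpha*S*A_sun + Q_int = 0.422*1361*7.76 + 180.7 = 4637.5939 W
Denominator = eps*sigma*A_rad = 0.765*5.67e-8*18.38 = 7.9724169e-07 W/K^4
T^4 = 5.8170489e+09 K^4
T = 276.1695 K = 3.0195 C

3.0195 degrees Celsius


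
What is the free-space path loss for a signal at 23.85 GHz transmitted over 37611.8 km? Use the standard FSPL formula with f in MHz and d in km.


f = 23.85 GHz = 23850.0000 MHz
d = 37611.8 km
FSPL = 32.44 + 20*log10(23850.0000) + 20*log10(37611.8)
FSPL = 32.44 + 87.5498 + 91.5065
FSPL = 211.4963 dB

211.4963 dB


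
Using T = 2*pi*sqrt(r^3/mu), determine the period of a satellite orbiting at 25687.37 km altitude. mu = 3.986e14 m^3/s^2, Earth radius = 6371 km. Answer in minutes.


r = 32058.3700 km = 3.205837e+07 m
T = 2*pi*sqrt(r^3/mu) = 2*pi*sqrt(3.294764e+22 / 3.986e14)
T = 57124.6269 s = 952.0771 min

952.0771 minutes


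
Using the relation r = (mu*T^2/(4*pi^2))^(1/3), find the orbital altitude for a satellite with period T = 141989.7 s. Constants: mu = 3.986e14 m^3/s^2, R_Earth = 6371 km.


T = 141989.7 s
r = (mu*T^2/(4*pi^2))^(1/3) = (3.986e14 * 141989.7^2 / (4*pi^2))^(1/3)
r = 5.8825245e+07 m = 58825.2453 km
alt = r - R_E = 58825.2453 - 6371 = 52454.2453 km

52454.2453 km


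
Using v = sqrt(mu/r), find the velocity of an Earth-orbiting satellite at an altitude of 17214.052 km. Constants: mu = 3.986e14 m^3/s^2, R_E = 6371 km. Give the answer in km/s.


r = R_E + alt = 6371.0 + 17214.052 = 23585.0520 km = 2.3585052e+07 m
v = sqrt(mu/r) = sqrt(3.986e14 / 2.3585052e+07) = 4111.0260 m/s = 4.1110 km/s

4.1110 km/s


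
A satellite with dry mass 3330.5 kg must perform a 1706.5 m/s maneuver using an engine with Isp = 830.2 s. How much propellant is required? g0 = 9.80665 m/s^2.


ve = Isp * g0 = 830.2 * 9.80665 = 8141.480830 m/s
mass ratio = exp(dv/ve) = exp(1706.5/8141.480830) = 1.23319160
m_prop = m_dry * (mr - 1) = 3330.5 * (1.23319160 - 1)
m_prop = 776.6446 kg

776.6446 kg


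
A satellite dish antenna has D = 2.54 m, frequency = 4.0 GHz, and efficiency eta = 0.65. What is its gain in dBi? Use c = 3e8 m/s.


lambda = c/f = 3e8 / 4.0e+09 = 0.0750 m
G = eta*(pi*D/lambda)^2 = 0.65*(pi*2.54/0.0750)^2
G = 7357.9699 (linear)
G = 10*log10(7357.9699) = 38.6676 dBi

38.6676 dBi


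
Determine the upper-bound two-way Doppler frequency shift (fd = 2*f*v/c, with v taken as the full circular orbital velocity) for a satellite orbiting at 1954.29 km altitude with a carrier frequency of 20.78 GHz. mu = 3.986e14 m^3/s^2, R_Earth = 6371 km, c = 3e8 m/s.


r = 8.32529e+06 m
v = sqrt(mu/r) = 6919.4084 m/s (worst-case radial velocity)
f = 20.78 GHz = 2.078e+10 Hz
fd = 2*f*v/c = 2*2.078e+10*6919.4084/3.0e+08
fd = 958568.7048 Hz

958568.7048 Hz


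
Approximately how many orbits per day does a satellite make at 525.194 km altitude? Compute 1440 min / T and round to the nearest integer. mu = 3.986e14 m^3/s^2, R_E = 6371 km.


r = 6.896194e+06 m
T = 2*pi*sqrt(r^3/mu) = 5699.3513 s = 94.9892 min
revs/day = 1440 / 94.9892 = 15.1596
Rounded: 15 revolutions per day

15 revolutions per day


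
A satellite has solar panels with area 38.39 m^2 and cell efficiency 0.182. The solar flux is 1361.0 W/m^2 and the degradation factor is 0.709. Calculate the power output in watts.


P = area * eta * S * degradation
P = 38.39 * 0.182 * 1361.0 * 0.709
P = 6742.0794 W

6742.0794 W


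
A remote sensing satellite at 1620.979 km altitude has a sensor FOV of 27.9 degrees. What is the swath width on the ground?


FOV = 27.9 deg = 0.4869469 rad
swath = 2 * alt * tan(FOV/2) = 2 * 1620.979 * tan(0.2434734)
swath = 2 * 1620.979 * 0.2484013
swath = 805.3066 km

805.3066 km


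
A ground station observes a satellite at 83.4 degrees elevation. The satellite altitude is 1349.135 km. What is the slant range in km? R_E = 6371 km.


h = 1349.135 km, el = 83.4 deg
d = -R_E*sin(el) + sqrt((R_E*sin(el))^2 + 2*R_E*h + h^2)
d = -6371.0000*sin(1.4556) + sqrt((6371.0000*0.9933728)^2 + 2*6371.0000*1349.135 + 1349.135^2)
d = 1356.5505 km

1356.5505 km


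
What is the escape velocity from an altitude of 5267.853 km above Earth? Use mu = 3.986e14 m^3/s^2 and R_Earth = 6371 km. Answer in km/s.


r = 6371.0 + 5267.853 = 11638.8530 km = 1.1638853e+07 m
v_esc = sqrt(2*mu/r) = sqrt(2*3.986e14 / 1.1638853e+07)
v_esc = 8276.1538 m/s = 8.2762 km/s

8.2762 km/s


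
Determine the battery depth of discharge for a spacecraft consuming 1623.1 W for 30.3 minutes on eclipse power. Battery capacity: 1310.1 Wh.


E_used = P * t / 60 = 1623.1 * 30.3 / 60 = 819.6655 Wh
DOD = E_used / E_total * 100 = 819.6655 / 1310.1 * 100
DOD = 62.5651 %

62.5651 %


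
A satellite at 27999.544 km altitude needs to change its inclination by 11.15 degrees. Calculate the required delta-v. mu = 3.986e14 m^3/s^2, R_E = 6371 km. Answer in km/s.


r = 34370.5440 km = 3.4370544e+07 m
V = sqrt(mu/r) = 3405.4573 m/s
di = 11.15 deg = 0.1946042 rad
dV = 2*V*sin(di/2) = 2*3405.4573*sin(0.09730211)
dV = 661.6711 m/s = 0.6616711 km/s

0.6617 km/s


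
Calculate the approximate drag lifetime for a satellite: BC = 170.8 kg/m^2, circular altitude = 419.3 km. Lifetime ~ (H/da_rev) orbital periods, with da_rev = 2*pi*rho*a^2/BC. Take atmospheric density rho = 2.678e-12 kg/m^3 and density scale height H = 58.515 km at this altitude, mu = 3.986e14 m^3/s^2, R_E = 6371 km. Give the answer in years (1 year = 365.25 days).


a = R_E + alt = 6790.3000 km = 6.7903e+06 m
da_rev = 2*pi*rho*a^2/BC = 2*pi*2.678e-12*(6.7903e+06)^2/170.8 = 4.542349 m per revolution
N = H/da_rev = 58515.0000 m / 4.542349 m = 12882.1013 revolutions
P = 2*pi*sqrt(a^3/mu) = 5568.5826 s
lifetime = N*P = 12882.1013 * 5568.5826 = 7.1735045e+07 s = 830.2667 days
years = 830.2667 / 365.25 = 2.2731 years

2.2731 years


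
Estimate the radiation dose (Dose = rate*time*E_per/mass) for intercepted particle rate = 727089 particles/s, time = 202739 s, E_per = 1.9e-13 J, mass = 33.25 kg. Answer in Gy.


Total energy deposited = rate * time * E_per
  = 727089 * 202739 * 1.9e-13 = 0.02800777 J
Dose = E_total / mass = 0.02800777 / 33.25
Dose = 8.4233884e-04 Gy

8.4234e-04 Gy


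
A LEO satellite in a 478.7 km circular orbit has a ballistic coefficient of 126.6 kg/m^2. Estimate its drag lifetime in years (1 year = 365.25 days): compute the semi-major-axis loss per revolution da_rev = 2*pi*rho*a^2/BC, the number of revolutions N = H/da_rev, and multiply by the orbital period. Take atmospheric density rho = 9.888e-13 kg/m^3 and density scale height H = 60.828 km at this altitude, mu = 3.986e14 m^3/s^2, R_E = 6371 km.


a = R_E + alt = 6849.7000 km = 6.8497e+06 m
da_rev = 2*pi*rho*a^2/BC = 2*pi*9.888e-13*(6.8497e+06)^2/126.6 = 2.302490 m per revolution
N = H/da_rev = 60828.0000 m / 2.302490 m = 26418.3576 revolutions
P = 2*pi*sqrt(a^3/mu) = 5641.8112 s
lifetime = N*P = 26418.3576 * 5641.8112 = 1.4904739e+08 s = 1725.0855 days
years = 1725.0855 / 365.25 = 4.7230 years

4.7230 years


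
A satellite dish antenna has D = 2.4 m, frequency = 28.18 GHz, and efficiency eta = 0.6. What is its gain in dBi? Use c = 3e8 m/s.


lambda = c/f = 3e8 / 2.818e+10 = 0.01064585 m
G = eta*(pi*D/lambda)^2 = 0.6*(pi*2.4/0.01064585)^2
G = 300962.8891 (linear)
G = 10*log10(300962.8891) = 54.7851 dBi

54.7851 dBi


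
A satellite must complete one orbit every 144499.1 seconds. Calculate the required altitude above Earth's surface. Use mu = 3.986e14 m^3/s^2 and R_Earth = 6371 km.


T = 144499.1 s
r = (mu*T^2/(4*pi^2))^(1/3) = (3.986e14 * 144499.1^2 / (4*pi^2))^(1/3)
r = 5.9516303e+07 m = 59516.3032 km
alt = r - R_E = 59516.3032 - 6371 = 53145.3032 km

53145.3032 km


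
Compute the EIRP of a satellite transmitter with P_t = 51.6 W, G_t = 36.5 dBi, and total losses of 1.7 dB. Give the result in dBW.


Pt = 51.6 W = 17.1265 dBW
EIRP = Pt_dBW + Gt - losses = 17.1265 + 36.5 - 1.7 = 51.9265 dBW

51.9265 dBW


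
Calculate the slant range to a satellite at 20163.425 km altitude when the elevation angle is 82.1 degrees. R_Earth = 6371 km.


h = 20163.425 km, el = 82.1 deg
d = -R_E*sin(el) + sqrt((R_E*sin(el))^2 + 2*R_E*h + h^2)
d = -6371.0000*sin(1.4329) + sqrt((6371.0000*0.9905095)^2 + 2*6371.0000*20163.425 + 20163.425^2)
d = 20209.4365 km

20209.4365 km


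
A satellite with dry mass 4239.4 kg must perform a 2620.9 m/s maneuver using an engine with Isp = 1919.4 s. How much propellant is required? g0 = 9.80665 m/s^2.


ve = Isp * g0 = 1919.4 * 9.80665 = 18822.884010 m/s
mass ratio = exp(dv/ve) = exp(2620.9/18822.884010) = 1.14940002
m_prop = m_dry * (mr - 1) = 4239.4 * (1.14940002 - 1)
m_prop = 633.3665 kg

633.3665 kg


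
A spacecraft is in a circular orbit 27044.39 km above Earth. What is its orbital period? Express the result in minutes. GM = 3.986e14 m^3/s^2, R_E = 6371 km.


r = 33415.3900 km = 3.341539e+07 m
T = 2*pi*sqrt(r^3/mu) = 2*pi*sqrt(3.7311233e+22 / 3.986e14)
T = 60789.8431 s = 1013.1641 min

1013.1641 minutes


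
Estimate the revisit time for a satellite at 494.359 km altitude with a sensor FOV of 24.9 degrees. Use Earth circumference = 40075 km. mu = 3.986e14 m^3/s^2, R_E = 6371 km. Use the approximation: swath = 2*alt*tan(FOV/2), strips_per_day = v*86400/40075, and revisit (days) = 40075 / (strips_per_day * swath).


swath = 2*494.359*tan(0.2172935) = 218.2885 km
v = sqrt(mu/r) = 7619.6851 m/s = 7.6197 km/s
strips/day = v*86400/40075 = 7.6197*86400/40075 = 16.4277
coverage/day = strips * swath = 16.4277 * 218.2885 = 3585.9811 km
revisit = 40075 / 3585.9811 = 11.1755 days

11.1755 days


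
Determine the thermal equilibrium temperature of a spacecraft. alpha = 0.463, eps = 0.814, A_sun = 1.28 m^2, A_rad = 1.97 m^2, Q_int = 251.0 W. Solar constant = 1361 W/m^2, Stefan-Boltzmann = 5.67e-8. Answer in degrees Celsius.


Numerator = alpha*S*A_sun + Q_int = 0.463*1361*1.28 + 251.0 = 1057.5830 W
Denominator = eps*sigma*A_rad = 0.814*5.67e-8*1.97 = 9.0922986e-08 W/K^4
T^4 = 1.1631636e+10 K^4
T = 328.4053 K = 55.2553 C

55.2553 degrees Celsius


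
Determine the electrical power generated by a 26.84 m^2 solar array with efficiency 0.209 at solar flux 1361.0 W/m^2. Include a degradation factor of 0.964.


P = area * eta * S * degradation
P = 26.84 * 0.209 * 1361.0 * 0.964
P = 7359.7652 W

7359.7652 W


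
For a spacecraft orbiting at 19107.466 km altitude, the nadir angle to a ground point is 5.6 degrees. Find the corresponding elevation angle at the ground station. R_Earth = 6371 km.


r = R_E + alt = 25478.4660 km
Law of sines in the satellite / Earth-center / ground-point triangle:
  sin(nadir)/R_E = sin(90 + el)/r  =>  cos(el) = (r/R_E)*sin(nadir)
cos(el) = (25478.4660 / 6371.0000) * sin(5.6 deg) = 0.3902468
el = arccos(0.3902468) = 67.0301 deg
(Earth-central angle = 90 - nadir - el = 17.3699 deg)

67.0301 degrees


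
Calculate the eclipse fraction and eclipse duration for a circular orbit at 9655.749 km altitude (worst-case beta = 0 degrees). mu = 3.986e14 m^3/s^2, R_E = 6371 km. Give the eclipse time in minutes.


r = 16026.7490 km
T = 336.5334 min
Eclipse fraction = arcsin(R_E/r)/pi = arcsin(6371.0000/16026.7490)/pi
= arcsin(0.3975229)/pi = 0.1301301
Eclipse duration = 0.1301301 * 336.5334 = 43.7931 min

43.7931 minutes


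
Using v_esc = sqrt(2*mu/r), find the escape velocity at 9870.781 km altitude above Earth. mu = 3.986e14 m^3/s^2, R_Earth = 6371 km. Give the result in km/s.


r = 6371.0 + 9870.781 = 16241.7810 km = 1.6241781e+07 m
v_esc = sqrt(2*mu/r) = sqrt(2*3.986e14 / 1.6241781e+07)
v_esc = 7005.9466 m/s = 7.0059 km/s

7.0059 km/s
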